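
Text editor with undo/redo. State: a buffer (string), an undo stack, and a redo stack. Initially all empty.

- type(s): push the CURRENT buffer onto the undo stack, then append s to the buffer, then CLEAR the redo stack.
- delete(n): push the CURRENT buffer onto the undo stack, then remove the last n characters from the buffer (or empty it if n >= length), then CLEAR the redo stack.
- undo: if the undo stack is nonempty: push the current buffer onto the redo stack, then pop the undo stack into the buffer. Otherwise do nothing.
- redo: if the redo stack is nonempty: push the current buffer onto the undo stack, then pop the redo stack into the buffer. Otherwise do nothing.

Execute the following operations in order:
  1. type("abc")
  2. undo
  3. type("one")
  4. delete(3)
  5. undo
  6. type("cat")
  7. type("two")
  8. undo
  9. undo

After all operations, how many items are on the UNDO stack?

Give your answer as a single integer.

After op 1 (type): buf='abc' undo_depth=1 redo_depth=0
After op 2 (undo): buf='(empty)' undo_depth=0 redo_depth=1
After op 3 (type): buf='one' undo_depth=1 redo_depth=0
After op 4 (delete): buf='(empty)' undo_depth=2 redo_depth=0
After op 5 (undo): buf='one' undo_depth=1 redo_depth=1
After op 6 (type): buf='onecat' undo_depth=2 redo_depth=0
After op 7 (type): buf='onecattwo' undo_depth=3 redo_depth=0
After op 8 (undo): buf='onecat' undo_depth=2 redo_depth=1
After op 9 (undo): buf='one' undo_depth=1 redo_depth=2

Answer: 1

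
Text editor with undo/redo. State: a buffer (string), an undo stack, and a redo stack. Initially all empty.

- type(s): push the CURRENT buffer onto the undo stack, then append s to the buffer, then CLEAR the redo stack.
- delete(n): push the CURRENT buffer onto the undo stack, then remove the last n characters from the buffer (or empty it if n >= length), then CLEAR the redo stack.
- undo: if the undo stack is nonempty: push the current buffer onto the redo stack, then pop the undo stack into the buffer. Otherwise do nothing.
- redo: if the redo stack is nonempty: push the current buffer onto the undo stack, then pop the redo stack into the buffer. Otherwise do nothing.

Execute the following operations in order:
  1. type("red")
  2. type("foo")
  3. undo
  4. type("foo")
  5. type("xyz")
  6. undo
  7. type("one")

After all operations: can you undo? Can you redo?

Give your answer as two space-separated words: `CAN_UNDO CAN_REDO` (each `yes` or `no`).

Answer: yes no

Derivation:
After op 1 (type): buf='red' undo_depth=1 redo_depth=0
After op 2 (type): buf='redfoo' undo_depth=2 redo_depth=0
After op 3 (undo): buf='red' undo_depth=1 redo_depth=1
After op 4 (type): buf='redfoo' undo_depth=2 redo_depth=0
After op 5 (type): buf='redfooxyz' undo_depth=3 redo_depth=0
After op 6 (undo): buf='redfoo' undo_depth=2 redo_depth=1
After op 7 (type): buf='redfooone' undo_depth=3 redo_depth=0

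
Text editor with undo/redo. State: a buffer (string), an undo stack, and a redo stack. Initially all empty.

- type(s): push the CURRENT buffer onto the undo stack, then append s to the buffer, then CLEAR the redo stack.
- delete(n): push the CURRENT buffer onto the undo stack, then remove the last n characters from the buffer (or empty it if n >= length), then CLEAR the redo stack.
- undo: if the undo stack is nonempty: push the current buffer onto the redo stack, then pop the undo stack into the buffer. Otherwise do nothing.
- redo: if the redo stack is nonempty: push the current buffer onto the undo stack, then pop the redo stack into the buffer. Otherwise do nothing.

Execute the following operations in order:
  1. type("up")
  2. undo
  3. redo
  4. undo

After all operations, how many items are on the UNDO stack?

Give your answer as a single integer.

Answer: 0

Derivation:
After op 1 (type): buf='up' undo_depth=1 redo_depth=0
After op 2 (undo): buf='(empty)' undo_depth=0 redo_depth=1
After op 3 (redo): buf='up' undo_depth=1 redo_depth=0
After op 4 (undo): buf='(empty)' undo_depth=0 redo_depth=1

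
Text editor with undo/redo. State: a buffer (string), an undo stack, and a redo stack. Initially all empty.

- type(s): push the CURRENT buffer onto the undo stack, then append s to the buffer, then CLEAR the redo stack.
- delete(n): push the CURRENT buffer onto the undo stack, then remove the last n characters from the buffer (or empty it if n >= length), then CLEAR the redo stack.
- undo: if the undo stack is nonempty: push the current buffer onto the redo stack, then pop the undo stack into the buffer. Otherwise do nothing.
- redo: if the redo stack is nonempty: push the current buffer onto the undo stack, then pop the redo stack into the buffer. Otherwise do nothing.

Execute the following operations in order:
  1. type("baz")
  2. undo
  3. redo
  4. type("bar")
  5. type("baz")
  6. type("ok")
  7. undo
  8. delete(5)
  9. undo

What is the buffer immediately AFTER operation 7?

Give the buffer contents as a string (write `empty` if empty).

After op 1 (type): buf='baz' undo_depth=1 redo_depth=0
After op 2 (undo): buf='(empty)' undo_depth=0 redo_depth=1
After op 3 (redo): buf='baz' undo_depth=1 redo_depth=0
After op 4 (type): buf='bazbar' undo_depth=2 redo_depth=0
After op 5 (type): buf='bazbarbaz' undo_depth=3 redo_depth=0
After op 6 (type): buf='bazbarbazok' undo_depth=4 redo_depth=0
After op 7 (undo): buf='bazbarbaz' undo_depth=3 redo_depth=1

Answer: bazbarbaz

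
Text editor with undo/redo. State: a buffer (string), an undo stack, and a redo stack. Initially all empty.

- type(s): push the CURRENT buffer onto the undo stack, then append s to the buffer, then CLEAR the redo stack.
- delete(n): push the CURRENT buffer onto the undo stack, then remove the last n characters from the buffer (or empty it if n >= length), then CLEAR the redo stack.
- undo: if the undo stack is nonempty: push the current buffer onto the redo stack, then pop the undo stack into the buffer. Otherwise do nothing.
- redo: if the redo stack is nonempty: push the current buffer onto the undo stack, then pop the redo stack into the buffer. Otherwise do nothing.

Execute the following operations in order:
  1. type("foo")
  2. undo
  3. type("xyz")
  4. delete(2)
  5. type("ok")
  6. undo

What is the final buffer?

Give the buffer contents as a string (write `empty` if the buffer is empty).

Answer: x

Derivation:
After op 1 (type): buf='foo' undo_depth=1 redo_depth=0
After op 2 (undo): buf='(empty)' undo_depth=0 redo_depth=1
After op 3 (type): buf='xyz' undo_depth=1 redo_depth=0
After op 4 (delete): buf='x' undo_depth=2 redo_depth=0
After op 5 (type): buf='xok' undo_depth=3 redo_depth=0
After op 6 (undo): buf='x' undo_depth=2 redo_depth=1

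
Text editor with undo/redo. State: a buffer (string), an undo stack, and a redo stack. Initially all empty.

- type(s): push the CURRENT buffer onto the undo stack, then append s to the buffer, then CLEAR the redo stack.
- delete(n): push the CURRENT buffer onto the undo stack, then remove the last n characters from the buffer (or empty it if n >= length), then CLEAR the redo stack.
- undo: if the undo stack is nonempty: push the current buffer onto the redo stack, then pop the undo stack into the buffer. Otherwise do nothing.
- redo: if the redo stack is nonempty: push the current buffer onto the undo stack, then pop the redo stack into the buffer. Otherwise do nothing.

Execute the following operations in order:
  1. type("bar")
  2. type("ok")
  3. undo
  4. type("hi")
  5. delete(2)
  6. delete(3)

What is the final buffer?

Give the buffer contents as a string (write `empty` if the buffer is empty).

After op 1 (type): buf='bar' undo_depth=1 redo_depth=0
After op 2 (type): buf='barok' undo_depth=2 redo_depth=0
After op 3 (undo): buf='bar' undo_depth=1 redo_depth=1
After op 4 (type): buf='barhi' undo_depth=2 redo_depth=0
After op 5 (delete): buf='bar' undo_depth=3 redo_depth=0
After op 6 (delete): buf='(empty)' undo_depth=4 redo_depth=0

Answer: empty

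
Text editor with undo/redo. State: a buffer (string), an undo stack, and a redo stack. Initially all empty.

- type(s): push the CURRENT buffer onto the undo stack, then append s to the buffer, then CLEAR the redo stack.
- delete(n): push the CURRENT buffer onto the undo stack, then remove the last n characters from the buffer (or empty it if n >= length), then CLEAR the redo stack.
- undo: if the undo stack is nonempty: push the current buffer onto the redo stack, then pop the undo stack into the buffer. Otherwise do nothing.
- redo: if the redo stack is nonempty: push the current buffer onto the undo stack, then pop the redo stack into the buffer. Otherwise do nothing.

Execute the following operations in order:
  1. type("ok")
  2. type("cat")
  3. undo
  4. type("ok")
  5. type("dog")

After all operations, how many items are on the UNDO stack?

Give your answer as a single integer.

After op 1 (type): buf='ok' undo_depth=1 redo_depth=0
After op 2 (type): buf='okcat' undo_depth=2 redo_depth=0
After op 3 (undo): buf='ok' undo_depth=1 redo_depth=1
After op 4 (type): buf='okok' undo_depth=2 redo_depth=0
After op 5 (type): buf='okokdog' undo_depth=3 redo_depth=0

Answer: 3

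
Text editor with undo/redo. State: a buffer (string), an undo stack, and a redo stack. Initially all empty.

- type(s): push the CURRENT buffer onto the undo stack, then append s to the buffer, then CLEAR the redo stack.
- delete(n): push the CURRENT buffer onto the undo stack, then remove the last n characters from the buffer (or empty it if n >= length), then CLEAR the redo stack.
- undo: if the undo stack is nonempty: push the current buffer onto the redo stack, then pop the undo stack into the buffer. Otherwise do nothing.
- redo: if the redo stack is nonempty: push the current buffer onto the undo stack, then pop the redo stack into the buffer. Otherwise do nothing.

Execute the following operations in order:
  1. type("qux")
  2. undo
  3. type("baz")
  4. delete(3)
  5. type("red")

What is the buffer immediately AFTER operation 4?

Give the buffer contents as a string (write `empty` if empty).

Answer: empty

Derivation:
After op 1 (type): buf='qux' undo_depth=1 redo_depth=0
After op 2 (undo): buf='(empty)' undo_depth=0 redo_depth=1
After op 3 (type): buf='baz' undo_depth=1 redo_depth=0
After op 4 (delete): buf='(empty)' undo_depth=2 redo_depth=0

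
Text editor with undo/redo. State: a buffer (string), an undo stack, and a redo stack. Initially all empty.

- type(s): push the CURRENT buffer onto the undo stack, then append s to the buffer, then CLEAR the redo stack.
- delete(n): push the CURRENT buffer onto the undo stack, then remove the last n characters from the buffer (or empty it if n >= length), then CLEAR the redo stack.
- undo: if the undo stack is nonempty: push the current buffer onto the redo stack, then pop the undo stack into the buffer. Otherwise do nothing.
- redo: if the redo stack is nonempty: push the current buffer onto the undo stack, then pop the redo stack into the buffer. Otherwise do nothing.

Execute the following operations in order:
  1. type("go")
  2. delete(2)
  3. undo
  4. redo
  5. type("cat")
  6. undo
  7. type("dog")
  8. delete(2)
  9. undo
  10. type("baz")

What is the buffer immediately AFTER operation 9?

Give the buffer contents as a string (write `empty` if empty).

After op 1 (type): buf='go' undo_depth=1 redo_depth=0
After op 2 (delete): buf='(empty)' undo_depth=2 redo_depth=0
After op 3 (undo): buf='go' undo_depth=1 redo_depth=1
After op 4 (redo): buf='(empty)' undo_depth=2 redo_depth=0
After op 5 (type): buf='cat' undo_depth=3 redo_depth=0
After op 6 (undo): buf='(empty)' undo_depth=2 redo_depth=1
After op 7 (type): buf='dog' undo_depth=3 redo_depth=0
After op 8 (delete): buf='d' undo_depth=4 redo_depth=0
After op 9 (undo): buf='dog' undo_depth=3 redo_depth=1

Answer: dog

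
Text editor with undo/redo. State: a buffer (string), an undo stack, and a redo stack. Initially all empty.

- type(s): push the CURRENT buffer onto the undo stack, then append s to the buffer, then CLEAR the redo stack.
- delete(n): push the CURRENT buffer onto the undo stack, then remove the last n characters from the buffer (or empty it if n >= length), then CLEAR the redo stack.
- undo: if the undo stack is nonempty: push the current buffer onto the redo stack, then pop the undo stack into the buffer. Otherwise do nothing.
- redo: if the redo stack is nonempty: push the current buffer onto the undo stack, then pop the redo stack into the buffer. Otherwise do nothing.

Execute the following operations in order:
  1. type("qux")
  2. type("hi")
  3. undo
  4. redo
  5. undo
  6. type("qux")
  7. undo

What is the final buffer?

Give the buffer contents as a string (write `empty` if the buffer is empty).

After op 1 (type): buf='qux' undo_depth=1 redo_depth=0
After op 2 (type): buf='quxhi' undo_depth=2 redo_depth=0
After op 3 (undo): buf='qux' undo_depth=1 redo_depth=1
After op 4 (redo): buf='quxhi' undo_depth=2 redo_depth=0
After op 5 (undo): buf='qux' undo_depth=1 redo_depth=1
After op 6 (type): buf='quxqux' undo_depth=2 redo_depth=0
After op 7 (undo): buf='qux' undo_depth=1 redo_depth=1

Answer: qux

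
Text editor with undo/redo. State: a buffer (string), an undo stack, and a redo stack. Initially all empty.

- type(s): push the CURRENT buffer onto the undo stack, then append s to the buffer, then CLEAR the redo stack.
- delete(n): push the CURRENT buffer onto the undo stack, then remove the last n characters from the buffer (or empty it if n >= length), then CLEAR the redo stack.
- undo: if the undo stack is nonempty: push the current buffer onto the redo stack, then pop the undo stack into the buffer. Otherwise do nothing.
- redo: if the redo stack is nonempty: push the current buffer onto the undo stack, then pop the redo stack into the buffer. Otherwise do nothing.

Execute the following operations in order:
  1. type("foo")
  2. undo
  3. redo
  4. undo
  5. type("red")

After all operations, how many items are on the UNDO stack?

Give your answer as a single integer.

After op 1 (type): buf='foo' undo_depth=1 redo_depth=0
After op 2 (undo): buf='(empty)' undo_depth=0 redo_depth=1
After op 3 (redo): buf='foo' undo_depth=1 redo_depth=0
After op 4 (undo): buf='(empty)' undo_depth=0 redo_depth=1
After op 5 (type): buf='red' undo_depth=1 redo_depth=0

Answer: 1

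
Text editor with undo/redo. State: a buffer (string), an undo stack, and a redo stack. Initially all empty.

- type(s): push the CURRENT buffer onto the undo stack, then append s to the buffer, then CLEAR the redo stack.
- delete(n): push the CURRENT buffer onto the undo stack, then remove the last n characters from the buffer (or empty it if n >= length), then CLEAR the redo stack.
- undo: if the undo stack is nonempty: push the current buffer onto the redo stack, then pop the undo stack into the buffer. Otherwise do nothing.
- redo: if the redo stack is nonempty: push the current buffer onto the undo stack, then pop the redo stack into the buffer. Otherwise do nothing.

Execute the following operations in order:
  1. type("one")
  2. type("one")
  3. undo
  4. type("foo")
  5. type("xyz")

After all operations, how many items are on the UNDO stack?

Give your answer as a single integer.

After op 1 (type): buf='one' undo_depth=1 redo_depth=0
After op 2 (type): buf='oneone' undo_depth=2 redo_depth=0
After op 3 (undo): buf='one' undo_depth=1 redo_depth=1
After op 4 (type): buf='onefoo' undo_depth=2 redo_depth=0
After op 5 (type): buf='onefooxyz' undo_depth=3 redo_depth=0

Answer: 3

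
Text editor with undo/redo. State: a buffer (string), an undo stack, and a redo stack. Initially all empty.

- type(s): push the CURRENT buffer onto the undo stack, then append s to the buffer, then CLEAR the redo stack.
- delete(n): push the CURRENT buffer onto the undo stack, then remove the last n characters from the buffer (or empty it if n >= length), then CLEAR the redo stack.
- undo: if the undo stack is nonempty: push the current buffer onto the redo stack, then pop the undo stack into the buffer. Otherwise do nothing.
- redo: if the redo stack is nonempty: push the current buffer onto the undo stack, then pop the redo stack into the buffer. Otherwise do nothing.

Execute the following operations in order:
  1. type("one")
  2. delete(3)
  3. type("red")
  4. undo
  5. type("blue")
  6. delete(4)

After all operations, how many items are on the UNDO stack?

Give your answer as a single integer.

Answer: 4

Derivation:
After op 1 (type): buf='one' undo_depth=1 redo_depth=0
After op 2 (delete): buf='(empty)' undo_depth=2 redo_depth=0
After op 3 (type): buf='red' undo_depth=3 redo_depth=0
After op 4 (undo): buf='(empty)' undo_depth=2 redo_depth=1
After op 5 (type): buf='blue' undo_depth=3 redo_depth=0
After op 6 (delete): buf='(empty)' undo_depth=4 redo_depth=0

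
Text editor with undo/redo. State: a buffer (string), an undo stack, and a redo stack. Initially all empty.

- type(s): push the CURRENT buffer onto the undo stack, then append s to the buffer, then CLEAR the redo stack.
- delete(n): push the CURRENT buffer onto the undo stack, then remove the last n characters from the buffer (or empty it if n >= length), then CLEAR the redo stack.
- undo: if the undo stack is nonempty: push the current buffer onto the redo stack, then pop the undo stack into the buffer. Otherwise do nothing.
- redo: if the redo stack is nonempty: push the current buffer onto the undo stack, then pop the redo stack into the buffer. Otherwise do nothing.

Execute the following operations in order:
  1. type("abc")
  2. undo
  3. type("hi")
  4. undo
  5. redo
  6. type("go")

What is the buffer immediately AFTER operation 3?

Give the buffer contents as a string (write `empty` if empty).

After op 1 (type): buf='abc' undo_depth=1 redo_depth=0
After op 2 (undo): buf='(empty)' undo_depth=0 redo_depth=1
After op 3 (type): buf='hi' undo_depth=1 redo_depth=0

Answer: hi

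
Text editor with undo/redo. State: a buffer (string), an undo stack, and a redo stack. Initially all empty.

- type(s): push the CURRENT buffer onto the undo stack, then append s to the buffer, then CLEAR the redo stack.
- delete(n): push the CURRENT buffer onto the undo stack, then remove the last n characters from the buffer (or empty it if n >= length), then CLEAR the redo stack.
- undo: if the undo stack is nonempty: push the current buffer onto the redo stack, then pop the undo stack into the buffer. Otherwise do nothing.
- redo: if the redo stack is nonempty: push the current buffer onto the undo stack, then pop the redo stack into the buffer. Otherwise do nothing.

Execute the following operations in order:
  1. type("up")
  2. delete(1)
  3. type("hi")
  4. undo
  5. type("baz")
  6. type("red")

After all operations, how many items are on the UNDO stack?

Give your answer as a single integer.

Answer: 4

Derivation:
After op 1 (type): buf='up' undo_depth=1 redo_depth=0
After op 2 (delete): buf='u' undo_depth=2 redo_depth=0
After op 3 (type): buf='uhi' undo_depth=3 redo_depth=0
After op 4 (undo): buf='u' undo_depth=2 redo_depth=1
After op 5 (type): buf='ubaz' undo_depth=3 redo_depth=0
After op 6 (type): buf='ubazred' undo_depth=4 redo_depth=0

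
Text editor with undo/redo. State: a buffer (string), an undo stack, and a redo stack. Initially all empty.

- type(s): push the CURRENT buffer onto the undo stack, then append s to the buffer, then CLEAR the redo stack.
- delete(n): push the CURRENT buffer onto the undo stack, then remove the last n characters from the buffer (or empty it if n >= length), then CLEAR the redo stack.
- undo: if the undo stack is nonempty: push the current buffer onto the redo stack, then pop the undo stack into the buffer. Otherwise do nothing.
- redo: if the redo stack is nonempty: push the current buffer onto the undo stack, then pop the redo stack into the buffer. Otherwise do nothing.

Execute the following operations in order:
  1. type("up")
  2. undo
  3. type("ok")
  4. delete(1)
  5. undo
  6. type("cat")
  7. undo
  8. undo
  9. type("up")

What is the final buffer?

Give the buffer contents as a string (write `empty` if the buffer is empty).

After op 1 (type): buf='up' undo_depth=1 redo_depth=0
After op 2 (undo): buf='(empty)' undo_depth=0 redo_depth=1
After op 3 (type): buf='ok' undo_depth=1 redo_depth=0
After op 4 (delete): buf='o' undo_depth=2 redo_depth=0
After op 5 (undo): buf='ok' undo_depth=1 redo_depth=1
After op 6 (type): buf='okcat' undo_depth=2 redo_depth=0
After op 7 (undo): buf='ok' undo_depth=1 redo_depth=1
After op 8 (undo): buf='(empty)' undo_depth=0 redo_depth=2
After op 9 (type): buf='up' undo_depth=1 redo_depth=0

Answer: up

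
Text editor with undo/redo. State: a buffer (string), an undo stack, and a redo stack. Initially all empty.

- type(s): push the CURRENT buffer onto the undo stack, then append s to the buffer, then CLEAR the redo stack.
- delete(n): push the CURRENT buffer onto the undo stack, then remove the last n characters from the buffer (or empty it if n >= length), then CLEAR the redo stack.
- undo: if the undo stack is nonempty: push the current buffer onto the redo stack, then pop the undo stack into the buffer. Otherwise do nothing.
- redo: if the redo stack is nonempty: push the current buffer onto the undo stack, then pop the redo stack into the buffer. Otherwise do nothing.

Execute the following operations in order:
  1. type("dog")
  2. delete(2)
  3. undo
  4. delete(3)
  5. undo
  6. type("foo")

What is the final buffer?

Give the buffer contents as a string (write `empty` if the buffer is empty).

After op 1 (type): buf='dog' undo_depth=1 redo_depth=0
After op 2 (delete): buf='d' undo_depth=2 redo_depth=0
After op 3 (undo): buf='dog' undo_depth=1 redo_depth=1
After op 4 (delete): buf='(empty)' undo_depth=2 redo_depth=0
After op 5 (undo): buf='dog' undo_depth=1 redo_depth=1
After op 6 (type): buf='dogfoo' undo_depth=2 redo_depth=0

Answer: dogfoo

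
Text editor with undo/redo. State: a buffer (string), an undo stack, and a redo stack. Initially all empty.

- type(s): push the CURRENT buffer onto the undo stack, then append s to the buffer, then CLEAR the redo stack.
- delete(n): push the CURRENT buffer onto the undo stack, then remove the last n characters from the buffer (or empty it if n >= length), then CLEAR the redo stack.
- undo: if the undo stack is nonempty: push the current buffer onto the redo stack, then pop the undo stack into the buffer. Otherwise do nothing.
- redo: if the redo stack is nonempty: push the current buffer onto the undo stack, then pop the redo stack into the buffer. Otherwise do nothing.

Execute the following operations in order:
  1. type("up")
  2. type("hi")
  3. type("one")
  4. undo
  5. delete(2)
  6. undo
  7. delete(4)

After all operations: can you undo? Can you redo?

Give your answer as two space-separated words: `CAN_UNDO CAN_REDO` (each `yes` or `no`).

After op 1 (type): buf='up' undo_depth=1 redo_depth=0
After op 2 (type): buf='uphi' undo_depth=2 redo_depth=0
After op 3 (type): buf='uphione' undo_depth=3 redo_depth=0
After op 4 (undo): buf='uphi' undo_depth=2 redo_depth=1
After op 5 (delete): buf='up' undo_depth=3 redo_depth=0
After op 6 (undo): buf='uphi' undo_depth=2 redo_depth=1
After op 7 (delete): buf='(empty)' undo_depth=3 redo_depth=0

Answer: yes no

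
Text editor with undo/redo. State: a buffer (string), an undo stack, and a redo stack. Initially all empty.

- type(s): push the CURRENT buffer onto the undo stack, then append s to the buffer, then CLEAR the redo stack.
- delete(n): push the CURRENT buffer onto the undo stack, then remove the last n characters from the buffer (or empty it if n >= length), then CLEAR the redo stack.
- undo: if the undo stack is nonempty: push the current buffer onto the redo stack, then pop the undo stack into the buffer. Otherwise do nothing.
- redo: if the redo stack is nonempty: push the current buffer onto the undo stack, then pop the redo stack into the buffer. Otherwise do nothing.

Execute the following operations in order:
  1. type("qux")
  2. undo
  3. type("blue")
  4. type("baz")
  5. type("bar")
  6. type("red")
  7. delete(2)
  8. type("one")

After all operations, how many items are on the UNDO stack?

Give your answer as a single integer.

After op 1 (type): buf='qux' undo_depth=1 redo_depth=0
After op 2 (undo): buf='(empty)' undo_depth=0 redo_depth=1
After op 3 (type): buf='blue' undo_depth=1 redo_depth=0
After op 4 (type): buf='bluebaz' undo_depth=2 redo_depth=0
After op 5 (type): buf='bluebazbar' undo_depth=3 redo_depth=0
After op 6 (type): buf='bluebazbarred' undo_depth=4 redo_depth=0
After op 7 (delete): buf='bluebazbarr' undo_depth=5 redo_depth=0
After op 8 (type): buf='bluebazbarrone' undo_depth=6 redo_depth=0

Answer: 6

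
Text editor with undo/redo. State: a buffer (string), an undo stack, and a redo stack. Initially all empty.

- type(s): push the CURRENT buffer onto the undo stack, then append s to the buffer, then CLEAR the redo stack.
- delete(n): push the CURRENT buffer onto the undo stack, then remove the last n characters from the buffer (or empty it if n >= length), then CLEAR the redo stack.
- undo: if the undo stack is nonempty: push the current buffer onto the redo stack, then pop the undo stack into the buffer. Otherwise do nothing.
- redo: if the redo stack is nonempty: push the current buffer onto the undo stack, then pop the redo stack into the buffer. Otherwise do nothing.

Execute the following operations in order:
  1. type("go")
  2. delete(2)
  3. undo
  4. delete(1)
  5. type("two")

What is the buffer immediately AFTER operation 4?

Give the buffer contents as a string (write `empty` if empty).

Answer: g

Derivation:
After op 1 (type): buf='go' undo_depth=1 redo_depth=0
After op 2 (delete): buf='(empty)' undo_depth=2 redo_depth=0
After op 3 (undo): buf='go' undo_depth=1 redo_depth=1
After op 4 (delete): buf='g' undo_depth=2 redo_depth=0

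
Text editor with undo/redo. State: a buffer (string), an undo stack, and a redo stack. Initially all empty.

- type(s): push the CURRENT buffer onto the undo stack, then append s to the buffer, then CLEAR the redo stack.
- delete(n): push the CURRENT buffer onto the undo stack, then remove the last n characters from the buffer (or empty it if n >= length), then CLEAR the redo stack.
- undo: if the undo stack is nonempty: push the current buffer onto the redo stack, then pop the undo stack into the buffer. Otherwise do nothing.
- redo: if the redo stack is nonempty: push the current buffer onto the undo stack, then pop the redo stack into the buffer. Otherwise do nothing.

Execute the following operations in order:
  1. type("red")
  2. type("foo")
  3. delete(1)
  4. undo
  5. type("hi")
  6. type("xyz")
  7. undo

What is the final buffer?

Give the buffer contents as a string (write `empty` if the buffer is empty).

After op 1 (type): buf='red' undo_depth=1 redo_depth=0
After op 2 (type): buf='redfoo' undo_depth=2 redo_depth=0
After op 3 (delete): buf='redfo' undo_depth=3 redo_depth=0
After op 4 (undo): buf='redfoo' undo_depth=2 redo_depth=1
After op 5 (type): buf='redfoohi' undo_depth=3 redo_depth=0
After op 6 (type): buf='redfoohixyz' undo_depth=4 redo_depth=0
After op 7 (undo): buf='redfoohi' undo_depth=3 redo_depth=1

Answer: redfoohi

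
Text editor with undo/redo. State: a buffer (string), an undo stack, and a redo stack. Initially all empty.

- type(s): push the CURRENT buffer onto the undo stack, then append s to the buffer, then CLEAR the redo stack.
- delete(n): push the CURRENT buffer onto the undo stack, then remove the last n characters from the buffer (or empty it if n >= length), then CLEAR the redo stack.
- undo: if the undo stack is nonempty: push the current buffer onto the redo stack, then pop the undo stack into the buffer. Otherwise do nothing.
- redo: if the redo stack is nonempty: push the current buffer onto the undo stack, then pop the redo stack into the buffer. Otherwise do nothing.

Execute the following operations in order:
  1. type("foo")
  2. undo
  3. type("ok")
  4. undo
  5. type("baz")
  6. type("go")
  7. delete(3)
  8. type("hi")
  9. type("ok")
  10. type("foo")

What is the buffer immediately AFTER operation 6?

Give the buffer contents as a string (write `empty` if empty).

Answer: bazgo

Derivation:
After op 1 (type): buf='foo' undo_depth=1 redo_depth=0
After op 2 (undo): buf='(empty)' undo_depth=0 redo_depth=1
After op 3 (type): buf='ok' undo_depth=1 redo_depth=0
After op 4 (undo): buf='(empty)' undo_depth=0 redo_depth=1
After op 5 (type): buf='baz' undo_depth=1 redo_depth=0
After op 6 (type): buf='bazgo' undo_depth=2 redo_depth=0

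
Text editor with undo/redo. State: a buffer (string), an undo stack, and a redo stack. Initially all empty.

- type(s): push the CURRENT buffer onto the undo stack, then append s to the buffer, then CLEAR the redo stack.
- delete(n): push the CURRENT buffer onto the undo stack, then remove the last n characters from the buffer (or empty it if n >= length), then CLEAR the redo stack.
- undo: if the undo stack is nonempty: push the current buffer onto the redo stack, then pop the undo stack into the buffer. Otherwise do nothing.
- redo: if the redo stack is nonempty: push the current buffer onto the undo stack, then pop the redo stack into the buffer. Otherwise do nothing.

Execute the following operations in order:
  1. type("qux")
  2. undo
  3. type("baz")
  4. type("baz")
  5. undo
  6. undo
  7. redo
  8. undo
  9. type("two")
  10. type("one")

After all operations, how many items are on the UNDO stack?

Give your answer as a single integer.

After op 1 (type): buf='qux' undo_depth=1 redo_depth=0
After op 2 (undo): buf='(empty)' undo_depth=0 redo_depth=1
After op 3 (type): buf='baz' undo_depth=1 redo_depth=0
After op 4 (type): buf='bazbaz' undo_depth=2 redo_depth=0
After op 5 (undo): buf='baz' undo_depth=1 redo_depth=1
After op 6 (undo): buf='(empty)' undo_depth=0 redo_depth=2
After op 7 (redo): buf='baz' undo_depth=1 redo_depth=1
After op 8 (undo): buf='(empty)' undo_depth=0 redo_depth=2
After op 9 (type): buf='two' undo_depth=1 redo_depth=0
After op 10 (type): buf='twoone' undo_depth=2 redo_depth=0

Answer: 2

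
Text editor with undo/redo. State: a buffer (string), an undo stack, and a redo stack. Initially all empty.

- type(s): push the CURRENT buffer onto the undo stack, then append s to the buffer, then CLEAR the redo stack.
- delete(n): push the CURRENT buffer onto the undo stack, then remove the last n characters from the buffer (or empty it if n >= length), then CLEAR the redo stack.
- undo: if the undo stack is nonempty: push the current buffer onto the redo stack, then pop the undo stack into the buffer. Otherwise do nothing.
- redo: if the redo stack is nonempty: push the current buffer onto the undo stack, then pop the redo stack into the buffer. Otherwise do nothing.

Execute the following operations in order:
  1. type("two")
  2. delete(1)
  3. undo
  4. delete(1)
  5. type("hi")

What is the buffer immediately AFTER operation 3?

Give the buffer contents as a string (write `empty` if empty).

Answer: two

Derivation:
After op 1 (type): buf='two' undo_depth=1 redo_depth=0
After op 2 (delete): buf='tw' undo_depth=2 redo_depth=0
After op 3 (undo): buf='two' undo_depth=1 redo_depth=1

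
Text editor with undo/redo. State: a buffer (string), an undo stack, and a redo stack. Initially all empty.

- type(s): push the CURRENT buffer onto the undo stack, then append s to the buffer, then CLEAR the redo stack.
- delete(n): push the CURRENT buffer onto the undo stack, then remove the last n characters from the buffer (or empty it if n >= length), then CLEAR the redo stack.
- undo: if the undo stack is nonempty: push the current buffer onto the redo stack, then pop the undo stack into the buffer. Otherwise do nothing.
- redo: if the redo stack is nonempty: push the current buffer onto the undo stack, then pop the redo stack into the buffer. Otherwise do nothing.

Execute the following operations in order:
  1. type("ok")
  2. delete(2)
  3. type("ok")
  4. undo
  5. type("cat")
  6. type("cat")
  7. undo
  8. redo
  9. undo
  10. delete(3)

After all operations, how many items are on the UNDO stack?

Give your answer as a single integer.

Answer: 4

Derivation:
After op 1 (type): buf='ok' undo_depth=1 redo_depth=0
After op 2 (delete): buf='(empty)' undo_depth=2 redo_depth=0
After op 3 (type): buf='ok' undo_depth=3 redo_depth=0
After op 4 (undo): buf='(empty)' undo_depth=2 redo_depth=1
After op 5 (type): buf='cat' undo_depth=3 redo_depth=0
After op 6 (type): buf='catcat' undo_depth=4 redo_depth=0
After op 7 (undo): buf='cat' undo_depth=3 redo_depth=1
After op 8 (redo): buf='catcat' undo_depth=4 redo_depth=0
After op 9 (undo): buf='cat' undo_depth=3 redo_depth=1
After op 10 (delete): buf='(empty)' undo_depth=4 redo_depth=0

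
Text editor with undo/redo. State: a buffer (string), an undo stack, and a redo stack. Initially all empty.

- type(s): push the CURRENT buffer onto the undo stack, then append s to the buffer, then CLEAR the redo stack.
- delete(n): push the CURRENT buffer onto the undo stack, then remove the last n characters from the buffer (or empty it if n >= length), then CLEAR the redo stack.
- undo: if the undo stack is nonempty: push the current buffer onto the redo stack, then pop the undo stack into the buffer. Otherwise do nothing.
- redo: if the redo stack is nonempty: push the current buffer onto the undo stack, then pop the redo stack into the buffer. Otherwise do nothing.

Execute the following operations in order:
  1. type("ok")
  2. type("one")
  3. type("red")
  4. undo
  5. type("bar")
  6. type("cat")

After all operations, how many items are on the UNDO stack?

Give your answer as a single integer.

After op 1 (type): buf='ok' undo_depth=1 redo_depth=0
After op 2 (type): buf='okone' undo_depth=2 redo_depth=0
After op 3 (type): buf='okonered' undo_depth=3 redo_depth=0
After op 4 (undo): buf='okone' undo_depth=2 redo_depth=1
After op 5 (type): buf='okonebar' undo_depth=3 redo_depth=0
After op 6 (type): buf='okonebarcat' undo_depth=4 redo_depth=0

Answer: 4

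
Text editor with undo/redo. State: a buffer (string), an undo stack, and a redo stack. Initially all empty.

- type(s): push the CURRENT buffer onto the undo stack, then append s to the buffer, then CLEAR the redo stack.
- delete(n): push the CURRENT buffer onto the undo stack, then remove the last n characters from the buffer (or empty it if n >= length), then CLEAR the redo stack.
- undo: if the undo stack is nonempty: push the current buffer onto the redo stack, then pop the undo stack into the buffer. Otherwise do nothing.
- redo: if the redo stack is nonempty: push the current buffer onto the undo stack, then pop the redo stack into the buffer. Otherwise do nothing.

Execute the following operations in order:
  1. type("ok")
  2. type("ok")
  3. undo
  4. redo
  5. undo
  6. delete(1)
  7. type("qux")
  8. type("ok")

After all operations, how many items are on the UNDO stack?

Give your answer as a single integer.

After op 1 (type): buf='ok' undo_depth=1 redo_depth=0
After op 2 (type): buf='okok' undo_depth=2 redo_depth=0
After op 3 (undo): buf='ok' undo_depth=1 redo_depth=1
After op 4 (redo): buf='okok' undo_depth=2 redo_depth=0
After op 5 (undo): buf='ok' undo_depth=1 redo_depth=1
After op 6 (delete): buf='o' undo_depth=2 redo_depth=0
After op 7 (type): buf='oqux' undo_depth=3 redo_depth=0
After op 8 (type): buf='oquxok' undo_depth=4 redo_depth=0

Answer: 4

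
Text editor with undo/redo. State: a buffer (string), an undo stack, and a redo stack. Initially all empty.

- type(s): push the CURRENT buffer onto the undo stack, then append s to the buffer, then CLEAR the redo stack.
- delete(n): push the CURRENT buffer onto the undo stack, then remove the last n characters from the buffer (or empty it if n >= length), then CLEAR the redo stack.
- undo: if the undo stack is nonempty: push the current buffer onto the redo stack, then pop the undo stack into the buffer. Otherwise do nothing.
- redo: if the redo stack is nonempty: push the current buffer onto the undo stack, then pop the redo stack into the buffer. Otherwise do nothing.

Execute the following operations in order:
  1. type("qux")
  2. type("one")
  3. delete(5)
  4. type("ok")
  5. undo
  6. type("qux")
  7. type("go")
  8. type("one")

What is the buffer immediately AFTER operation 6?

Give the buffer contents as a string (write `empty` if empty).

After op 1 (type): buf='qux' undo_depth=1 redo_depth=0
After op 2 (type): buf='quxone' undo_depth=2 redo_depth=0
After op 3 (delete): buf='q' undo_depth=3 redo_depth=0
After op 4 (type): buf='qok' undo_depth=4 redo_depth=0
After op 5 (undo): buf='q' undo_depth=3 redo_depth=1
After op 6 (type): buf='qqux' undo_depth=4 redo_depth=0

Answer: qqux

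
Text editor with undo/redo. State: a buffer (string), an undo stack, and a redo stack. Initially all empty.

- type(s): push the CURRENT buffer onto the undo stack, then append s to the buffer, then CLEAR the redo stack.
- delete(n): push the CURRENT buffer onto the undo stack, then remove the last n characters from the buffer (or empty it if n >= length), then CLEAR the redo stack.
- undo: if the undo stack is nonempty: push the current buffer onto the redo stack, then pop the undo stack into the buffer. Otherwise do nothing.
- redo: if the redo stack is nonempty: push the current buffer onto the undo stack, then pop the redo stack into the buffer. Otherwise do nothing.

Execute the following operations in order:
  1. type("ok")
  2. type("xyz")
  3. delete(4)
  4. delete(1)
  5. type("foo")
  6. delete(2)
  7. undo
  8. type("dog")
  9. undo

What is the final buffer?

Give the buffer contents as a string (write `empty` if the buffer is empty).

Answer: foo

Derivation:
After op 1 (type): buf='ok' undo_depth=1 redo_depth=0
After op 2 (type): buf='okxyz' undo_depth=2 redo_depth=0
After op 3 (delete): buf='o' undo_depth=3 redo_depth=0
After op 4 (delete): buf='(empty)' undo_depth=4 redo_depth=0
After op 5 (type): buf='foo' undo_depth=5 redo_depth=0
After op 6 (delete): buf='f' undo_depth=6 redo_depth=0
After op 7 (undo): buf='foo' undo_depth=5 redo_depth=1
After op 8 (type): buf='foodog' undo_depth=6 redo_depth=0
After op 9 (undo): buf='foo' undo_depth=5 redo_depth=1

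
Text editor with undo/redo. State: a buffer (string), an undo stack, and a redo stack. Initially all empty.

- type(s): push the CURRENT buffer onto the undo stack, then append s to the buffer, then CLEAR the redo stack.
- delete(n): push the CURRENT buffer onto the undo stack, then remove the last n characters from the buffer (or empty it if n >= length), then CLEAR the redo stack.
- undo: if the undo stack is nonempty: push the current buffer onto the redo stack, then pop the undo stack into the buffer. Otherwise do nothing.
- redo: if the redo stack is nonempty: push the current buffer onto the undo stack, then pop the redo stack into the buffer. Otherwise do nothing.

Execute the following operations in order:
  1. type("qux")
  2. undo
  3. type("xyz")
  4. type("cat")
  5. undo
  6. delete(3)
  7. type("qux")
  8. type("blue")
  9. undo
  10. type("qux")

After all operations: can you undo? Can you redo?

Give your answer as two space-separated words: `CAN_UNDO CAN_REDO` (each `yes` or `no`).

Answer: yes no

Derivation:
After op 1 (type): buf='qux' undo_depth=1 redo_depth=0
After op 2 (undo): buf='(empty)' undo_depth=0 redo_depth=1
After op 3 (type): buf='xyz' undo_depth=1 redo_depth=0
After op 4 (type): buf='xyzcat' undo_depth=2 redo_depth=0
After op 5 (undo): buf='xyz' undo_depth=1 redo_depth=1
After op 6 (delete): buf='(empty)' undo_depth=2 redo_depth=0
After op 7 (type): buf='qux' undo_depth=3 redo_depth=0
After op 8 (type): buf='quxblue' undo_depth=4 redo_depth=0
After op 9 (undo): buf='qux' undo_depth=3 redo_depth=1
After op 10 (type): buf='quxqux' undo_depth=4 redo_depth=0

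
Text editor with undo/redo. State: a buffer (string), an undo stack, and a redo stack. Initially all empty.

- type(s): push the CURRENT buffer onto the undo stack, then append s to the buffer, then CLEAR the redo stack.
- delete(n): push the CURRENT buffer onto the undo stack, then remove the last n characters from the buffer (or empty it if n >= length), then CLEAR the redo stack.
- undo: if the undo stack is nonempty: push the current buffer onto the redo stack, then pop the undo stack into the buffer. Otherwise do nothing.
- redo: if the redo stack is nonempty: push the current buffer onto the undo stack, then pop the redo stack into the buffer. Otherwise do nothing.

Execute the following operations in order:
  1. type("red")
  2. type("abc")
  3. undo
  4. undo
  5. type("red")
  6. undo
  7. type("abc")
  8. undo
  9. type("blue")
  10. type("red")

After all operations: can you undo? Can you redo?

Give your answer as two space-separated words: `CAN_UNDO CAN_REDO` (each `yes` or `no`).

After op 1 (type): buf='red' undo_depth=1 redo_depth=0
After op 2 (type): buf='redabc' undo_depth=2 redo_depth=0
After op 3 (undo): buf='red' undo_depth=1 redo_depth=1
After op 4 (undo): buf='(empty)' undo_depth=0 redo_depth=2
After op 5 (type): buf='red' undo_depth=1 redo_depth=0
After op 6 (undo): buf='(empty)' undo_depth=0 redo_depth=1
After op 7 (type): buf='abc' undo_depth=1 redo_depth=0
After op 8 (undo): buf='(empty)' undo_depth=0 redo_depth=1
After op 9 (type): buf='blue' undo_depth=1 redo_depth=0
After op 10 (type): buf='bluered' undo_depth=2 redo_depth=0

Answer: yes no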